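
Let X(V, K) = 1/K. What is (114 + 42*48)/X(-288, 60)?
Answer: 127800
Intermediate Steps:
(114 + 42*48)/X(-288, 60) = (114 + 42*48)/(1/60) = (114 + 2016)/(1/60) = 2130*60 = 127800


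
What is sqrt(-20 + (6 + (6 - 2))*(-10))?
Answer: 2*I*sqrt(30) ≈ 10.954*I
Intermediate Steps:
sqrt(-20 + (6 + (6 - 2))*(-10)) = sqrt(-20 + (6 + 4)*(-10)) = sqrt(-20 + 10*(-10)) = sqrt(-20 - 100) = sqrt(-120) = 2*I*sqrt(30)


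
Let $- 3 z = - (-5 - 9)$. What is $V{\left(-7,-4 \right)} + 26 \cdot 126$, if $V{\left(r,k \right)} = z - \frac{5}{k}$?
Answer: $\frac{39271}{12} \approx 3272.6$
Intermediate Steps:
$z = - \frac{14}{3}$ ($z = - \frac{\left(-1\right) \left(-5 - 9\right)}{3} = - \frac{\left(-1\right) \left(-14\right)}{3} = \left(- \frac{1}{3}\right) 14 = - \frac{14}{3} \approx -4.6667$)
$V{\left(r,k \right)} = - \frac{14}{3} - \frac{5}{k}$
$V{\left(-7,-4 \right)} + 26 \cdot 126 = \left(- \frac{14}{3} - \frac{5}{-4}\right) + 26 \cdot 126 = \left(- \frac{14}{3} - - \frac{5}{4}\right) + 3276 = \left(- \frac{14}{3} + \frac{5}{4}\right) + 3276 = - \frac{41}{12} + 3276 = \frac{39271}{12}$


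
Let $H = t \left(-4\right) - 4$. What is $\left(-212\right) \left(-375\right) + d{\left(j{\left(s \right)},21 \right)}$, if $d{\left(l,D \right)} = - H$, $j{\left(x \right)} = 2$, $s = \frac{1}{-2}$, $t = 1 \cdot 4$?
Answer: $79520$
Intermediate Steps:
$t = 4$
$H = -20$ ($H = 4 \left(-4\right) - 4 = -16 - 4 = -20$)
$s = - \frac{1}{2} \approx -0.5$
$d{\left(l,D \right)} = 20$ ($d{\left(l,D \right)} = \left(-1\right) \left(-20\right) = 20$)
$\left(-212\right) \left(-375\right) + d{\left(j{\left(s \right)},21 \right)} = \left(-212\right) \left(-375\right) + 20 = 79500 + 20 = 79520$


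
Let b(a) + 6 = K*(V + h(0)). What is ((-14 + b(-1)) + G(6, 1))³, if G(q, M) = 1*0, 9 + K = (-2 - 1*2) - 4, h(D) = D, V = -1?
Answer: -27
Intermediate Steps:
K = -17 (K = -9 + ((-2 - 1*2) - 4) = -9 + ((-2 - 2) - 4) = -9 + (-4 - 4) = -9 - 8 = -17)
G(q, M) = 0
b(a) = 11 (b(a) = -6 - 17*(-1 + 0) = -6 - 17*(-1) = -6 + 17 = 11)
((-14 + b(-1)) + G(6, 1))³ = ((-14 + 11) + 0)³ = (-3 + 0)³ = (-3)³ = -27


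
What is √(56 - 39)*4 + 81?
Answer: 81 + 4*√17 ≈ 97.492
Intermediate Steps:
√(56 - 39)*4 + 81 = √17*4 + 81 = 4*√17 + 81 = 81 + 4*√17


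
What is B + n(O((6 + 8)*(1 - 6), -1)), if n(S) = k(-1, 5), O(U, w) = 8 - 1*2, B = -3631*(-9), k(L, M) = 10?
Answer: 32689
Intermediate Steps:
B = 32679
O(U, w) = 6 (O(U, w) = 8 - 2 = 6)
n(S) = 10
B + n(O((6 + 8)*(1 - 6), -1)) = 32679 + 10 = 32689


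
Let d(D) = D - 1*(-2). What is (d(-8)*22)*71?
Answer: -9372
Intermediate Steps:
d(D) = 2 + D (d(D) = D + 2 = 2 + D)
(d(-8)*22)*71 = ((2 - 8)*22)*71 = -6*22*71 = -132*71 = -9372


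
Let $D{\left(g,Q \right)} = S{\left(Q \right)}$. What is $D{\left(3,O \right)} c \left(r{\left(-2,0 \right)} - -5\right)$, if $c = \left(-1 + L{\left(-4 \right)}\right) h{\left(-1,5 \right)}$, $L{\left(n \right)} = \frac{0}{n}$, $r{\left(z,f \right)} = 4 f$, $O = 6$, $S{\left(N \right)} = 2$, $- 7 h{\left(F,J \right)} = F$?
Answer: $- \frac{10}{7} \approx -1.4286$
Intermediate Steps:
$h{\left(F,J \right)} = - \frac{F}{7}$
$L{\left(n \right)} = 0$
$D{\left(g,Q \right)} = 2$
$c = - \frac{1}{7}$ ($c = \left(-1 + 0\right) \left(\left(- \frac{1}{7}\right) \left(-1\right)\right) = \left(-1\right) \frac{1}{7} = - \frac{1}{7} \approx -0.14286$)
$D{\left(3,O \right)} c \left(r{\left(-2,0 \right)} - -5\right) = 2 \left(- \frac{1}{7}\right) \left(4 \cdot 0 - -5\right) = - \frac{2 \left(0 + 5\right)}{7} = \left(- \frac{2}{7}\right) 5 = - \frac{10}{7}$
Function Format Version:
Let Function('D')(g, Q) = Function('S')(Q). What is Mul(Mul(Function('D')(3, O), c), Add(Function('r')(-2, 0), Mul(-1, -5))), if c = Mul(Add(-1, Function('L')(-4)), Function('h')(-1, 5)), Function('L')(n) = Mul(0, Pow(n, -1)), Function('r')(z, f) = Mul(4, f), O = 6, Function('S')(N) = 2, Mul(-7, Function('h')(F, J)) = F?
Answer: Rational(-10, 7) ≈ -1.4286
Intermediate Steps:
Function('h')(F, J) = Mul(Rational(-1, 7), F)
Function('L')(n) = 0
Function('D')(g, Q) = 2
c = Rational(-1, 7) (c = Mul(Add(-1, 0), Mul(Rational(-1, 7), -1)) = Mul(-1, Rational(1, 7)) = Rational(-1, 7) ≈ -0.14286)
Mul(Mul(Function('D')(3, O), c), Add(Function('r')(-2, 0), Mul(-1, -5))) = Mul(Mul(2, Rational(-1, 7)), Add(Mul(4, 0), Mul(-1, -5))) = Mul(Rational(-2, 7), Add(0, 5)) = Mul(Rational(-2, 7), 5) = Rational(-10, 7)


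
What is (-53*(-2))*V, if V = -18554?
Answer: -1966724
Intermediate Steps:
(-53*(-2))*V = -53*(-2)*(-18554) = 106*(-18554) = -1966724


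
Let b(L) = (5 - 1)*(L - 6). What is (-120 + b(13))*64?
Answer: -5888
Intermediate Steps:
b(L) = -24 + 4*L (b(L) = 4*(-6 + L) = -24 + 4*L)
(-120 + b(13))*64 = (-120 + (-24 + 4*13))*64 = (-120 + (-24 + 52))*64 = (-120 + 28)*64 = -92*64 = -5888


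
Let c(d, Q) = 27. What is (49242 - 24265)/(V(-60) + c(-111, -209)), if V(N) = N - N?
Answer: 24977/27 ≈ 925.07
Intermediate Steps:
V(N) = 0
(49242 - 24265)/(V(-60) + c(-111, -209)) = (49242 - 24265)/(0 + 27) = 24977/27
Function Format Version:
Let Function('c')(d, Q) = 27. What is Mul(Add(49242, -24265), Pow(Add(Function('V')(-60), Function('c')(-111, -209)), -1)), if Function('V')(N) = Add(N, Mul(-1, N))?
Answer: Rational(24977, 27) ≈ 925.07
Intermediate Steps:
Function('V')(N) = 0
Mul(Add(49242, -24265), Pow(Add(Function('V')(-60), Function('c')(-111, -209)), -1)) = Mul(Add(49242, -24265), Pow(Add(0, 27), -1)) = Mul(24977, Pow(27, -1)) = Mul(24977, Rational(1, 27)) = Rational(24977, 27)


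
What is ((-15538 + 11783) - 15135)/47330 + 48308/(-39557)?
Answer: -303364937/187223281 ≈ -1.6203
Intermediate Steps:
((-15538 + 11783) - 15135)/47330 + 48308/(-39557) = (-3755 - 15135)*(1/47330) + 48308*(-1/39557) = -18890*1/47330 - 48308/39557 = -1889/4733 - 48308/39557 = -303364937/187223281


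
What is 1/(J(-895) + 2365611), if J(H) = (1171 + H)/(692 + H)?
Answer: 203/480218757 ≈ 4.2272e-7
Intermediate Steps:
J(H) = (1171 + H)/(692 + H)
1/(J(-895) + 2365611) = 1/((1171 - 895)/(692 - 895) + 2365611) = 1/(276/(-203) + 2365611) = 1/(-1/203*276 + 2365611) = 1/(-276/203 + 2365611) = 1/(480218757/203) = 203/480218757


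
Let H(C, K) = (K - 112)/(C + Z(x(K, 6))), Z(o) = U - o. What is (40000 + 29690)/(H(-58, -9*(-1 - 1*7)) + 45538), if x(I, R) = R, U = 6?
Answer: 1010505/660311 ≈ 1.5303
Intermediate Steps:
Z(o) = 6 - o
H(C, K) = (-112 + K)/C (H(C, K) = (K - 112)/(C + (6 - 1*6)) = (-112 + K)/(C + (6 - 6)) = (-112 + K)/(C + 0) = (-112 + K)/C)
(40000 + 29690)/(H(-58, -9*(-1 - 1*7)) + 45538) = (40000 + 29690)/((-112 - 9*(-1 - 1*7))/(-58) + 45538) = 69690/(-(-112 - 9*(-1 - 7))/58 + 45538) = 69690/(-(-112 - 9*(-8))/58 + 45538) = 69690/(-(-112 + 72)/58 + 45538) = 69690/(-1/58*(-40) + 45538) = 69690/(20/29 + 45538) = 69690/(1320622/29) = 69690*(29/1320622) = 1010505/660311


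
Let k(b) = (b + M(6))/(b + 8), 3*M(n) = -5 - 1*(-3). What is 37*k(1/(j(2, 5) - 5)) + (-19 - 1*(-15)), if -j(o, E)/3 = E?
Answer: -3499/477 ≈ -7.3354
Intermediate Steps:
M(n) = -2/3 (M(n) = (-5 - 1*(-3))/3 = (-5 + 3)/3 = (1/3)*(-2) = -2/3)
j(o, E) = -3*E
k(b) = (-2/3 + b)/(8 + b) (k(b) = (b - 2/3)/(b + 8) = (-2/3 + b)/(8 + b))
37*k(1/(j(2, 5) - 5)) + (-19 - 1*(-15)) = 37*((-2/3 + 1/(-3*5 - 5))/(8 + 1/(-3*5 - 5))) + (-19 - 1*(-15)) = 37*((-2/3 + 1/(-15 - 5))/(8 + 1/(-15 - 5))) + (-19 + 15) = 37*((-2/3 + 1/(-20))/(8 + 1/(-20))) - 4 = 37*((-2/3 - 1/20)/(8 - 1/20)) - 4 = 37*(-43/60/(159/20)) - 4 = 37*((20/159)*(-43/60)) - 4 = 37*(-43/477) - 4 = -1591/477 - 4 = -3499/477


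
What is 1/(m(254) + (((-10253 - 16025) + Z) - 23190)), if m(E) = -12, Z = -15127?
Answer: -1/64607 ≈ -1.5478e-5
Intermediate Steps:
1/(m(254) + (((-10253 - 16025) + Z) - 23190)) = 1/(-12 + (((-10253 - 16025) - 15127) - 23190)) = 1/(-12 + ((-26278 - 15127) - 23190)) = 1/(-12 + (-41405 - 23190)) = 1/(-12 - 64595) = 1/(-64607) = -1/64607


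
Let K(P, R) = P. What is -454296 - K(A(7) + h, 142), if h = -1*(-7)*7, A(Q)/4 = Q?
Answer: -454373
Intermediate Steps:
A(Q) = 4*Q
h = 49 (h = 7*7 = 49)
-454296 - K(A(7) + h, 142) = -454296 - (4*7 + 49) = -454296 - (28 + 49) = -454296 - 1*77 = -454296 - 77 = -454373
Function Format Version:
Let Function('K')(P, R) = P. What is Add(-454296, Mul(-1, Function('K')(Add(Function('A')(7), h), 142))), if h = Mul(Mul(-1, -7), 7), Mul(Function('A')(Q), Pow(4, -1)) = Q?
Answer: -454373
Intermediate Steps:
Function('A')(Q) = Mul(4, Q)
h = 49 (h = Mul(7, 7) = 49)
Add(-454296, Mul(-1, Function('K')(Add(Function('A')(7), h), 142))) = Add(-454296, Mul(-1, Add(Mul(4, 7), 49))) = Add(-454296, Mul(-1, Add(28, 49))) = Add(-454296, Mul(-1, 77)) = Add(-454296, -77) = -454373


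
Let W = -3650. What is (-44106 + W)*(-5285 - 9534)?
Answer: 707696164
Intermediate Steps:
(-44106 + W)*(-5285 - 9534) = (-44106 - 3650)*(-5285 - 9534) = -47756*(-14819) = 707696164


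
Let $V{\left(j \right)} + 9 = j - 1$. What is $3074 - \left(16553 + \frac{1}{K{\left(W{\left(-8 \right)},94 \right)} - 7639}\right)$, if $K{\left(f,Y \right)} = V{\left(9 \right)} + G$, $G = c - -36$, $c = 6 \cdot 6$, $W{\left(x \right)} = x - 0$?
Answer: $- \frac{102009071}{7568} \approx -13479.0$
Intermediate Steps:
$W{\left(x \right)} = x$ ($W{\left(x \right)} = x + 0 = x$)
$V{\left(j \right)} = -10 + j$ ($V{\left(j \right)} = -9 + \left(j - 1\right) = -9 + \left(-1 + j\right) = -10 + j$)
$c = 36$
$G = 72$ ($G = 36 - -36 = 36 + 36 = 72$)
$K{\left(f,Y \right)} = 71$ ($K{\left(f,Y \right)} = \left(-10 + 9\right) + 72 = -1 + 72 = 71$)
$3074 - \left(16553 + \frac{1}{K{\left(W{\left(-8 \right)},94 \right)} - 7639}\right) = 3074 - \left(16553 + \frac{1}{71 - 7639}\right) = 3074 - \left(16553 + \frac{1}{-7568}\right) = 3074 - \left(16553 - \frac{1}{7568}\right) = 3074 - \frac{125273103}{7568} = - \frac{102009071}{7568}$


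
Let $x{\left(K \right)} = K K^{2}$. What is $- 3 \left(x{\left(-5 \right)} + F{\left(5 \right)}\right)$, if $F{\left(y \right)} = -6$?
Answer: $393$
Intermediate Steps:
$x{\left(K \right)} = K^{3}$
$- 3 \left(x{\left(-5 \right)} + F{\left(5 \right)}\right) = - 3 \left(\left(-5\right)^{3} - 6\right) = - 3 \left(-125 - 6\right) = \left(-3\right) \left(-131\right) = 393$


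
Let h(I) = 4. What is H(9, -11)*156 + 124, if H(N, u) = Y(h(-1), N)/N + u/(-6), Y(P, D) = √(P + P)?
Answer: 410 + 104*√2/3 ≈ 459.03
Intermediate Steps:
Y(P, D) = √2*√P (Y(P, D) = √(2*P) = √2*√P)
H(N, u) = -u/6 + 2*√2/N (H(N, u) = (√2*√4)/N + u/(-6) = (√2*2)/N + u*(-⅙) = (2*√2)/N - u/6 = 2*√2/N - u/6 = -u/6 + 2*√2/N)
H(9, -11)*156 + 124 = (-⅙*(-11) + 2*√2/9)*156 + 124 = (11/6 + 2*√2*(⅑))*156 + 124 = (11/6 + 2*√2/9)*156 + 124 = (286 + 104*√2/3) + 124 = 410 + 104*√2/3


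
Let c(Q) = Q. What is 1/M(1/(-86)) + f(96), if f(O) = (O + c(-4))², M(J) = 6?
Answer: 50785/6 ≈ 8464.2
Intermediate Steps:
f(O) = (-4 + O)² (f(O) = (O - 4)² = (-4 + O)²)
1/M(1/(-86)) + f(96) = 1/6 + (-4 + 96)² = ⅙ + 92² = ⅙ + 8464 = 50785/6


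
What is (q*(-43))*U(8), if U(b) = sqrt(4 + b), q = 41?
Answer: -3526*sqrt(3) ≈ -6107.2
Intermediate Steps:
(q*(-43))*U(8) = (41*(-43))*sqrt(4 + 8) = -3526*sqrt(3)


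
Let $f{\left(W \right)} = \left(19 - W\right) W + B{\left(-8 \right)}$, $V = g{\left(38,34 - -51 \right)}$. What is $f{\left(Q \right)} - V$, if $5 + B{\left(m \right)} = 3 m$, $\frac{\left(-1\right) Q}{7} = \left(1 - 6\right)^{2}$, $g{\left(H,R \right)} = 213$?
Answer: $-34192$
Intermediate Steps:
$V = 213$
$Q = -175$ ($Q = - 7 \left(1 - 6\right)^{2} = - 7 \left(-5\right)^{2} = \left(-7\right) 25 = -175$)
$B{\left(m \right)} = -5 + 3 m$
$f{\left(W \right)} = -29 + W \left(19 - W\right)$ ($f{\left(W \right)} = \left(19 - W\right) W + \left(-5 + 3 \left(-8\right)\right) = W \left(19 - W\right) - 29 = -29 + W \left(19 - W\right)$)
$f{\left(Q \right)} - V = \left(-29 - \left(-175\right)^{2} + 19 \left(-175\right)\right) - 213 = \left(-29 - 30625 - 3325\right) - 213 = -33979 - 213 = -34192$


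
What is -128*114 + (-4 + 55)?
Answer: -14541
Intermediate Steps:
-128*114 + (-4 + 55) = -14592 + 51 = -14541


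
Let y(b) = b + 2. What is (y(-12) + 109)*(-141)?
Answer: -13959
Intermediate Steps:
y(b) = 2 + b
(y(-12) + 109)*(-141) = ((2 - 12) + 109)*(-141) = (-10 + 109)*(-141) = 99*(-141) = -13959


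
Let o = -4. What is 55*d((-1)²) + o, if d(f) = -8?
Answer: -444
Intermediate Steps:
55*d((-1)²) + o = 55*(-8) - 4 = -440 - 4 = -444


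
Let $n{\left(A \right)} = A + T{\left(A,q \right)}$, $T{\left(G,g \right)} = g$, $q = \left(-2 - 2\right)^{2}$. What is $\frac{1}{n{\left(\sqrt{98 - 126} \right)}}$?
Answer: $\frac{4}{71} - \frac{i \sqrt{7}}{142} \approx 0.056338 - 0.018632 i$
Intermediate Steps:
$q = 16$ ($q = \left(-4\right)^{2} = 16$)
$n{\left(A \right)} = 16 + A$ ($n{\left(A \right)} = A + 16 = 16 + A$)
$\frac{1}{n{\left(\sqrt{98 - 126} \right)}} = \frac{1}{16 + \sqrt{98 - 126}} = \frac{1}{16 + \sqrt{-28}} = \frac{1}{16 + 2 i \sqrt{7}}$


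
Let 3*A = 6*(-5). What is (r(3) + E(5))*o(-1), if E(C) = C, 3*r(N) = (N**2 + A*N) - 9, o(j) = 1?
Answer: -5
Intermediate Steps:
A = -10 (A = (6*(-5))/3 = (1/3)*(-30) = -10)
r(N) = -3 - 10*N/3 + N**2/3 (r(N) = ((N**2 - 10*N) - 9)/3 = (-9 + N**2 - 10*N)/3 = -3 - 10*N/3 + N**2/3)
(r(3) + E(5))*o(-1) = ((-3 - 10/3*3 + (1/3)*3**2) + 5)*1 = ((-3 - 10 + (1/3)*9) + 5)*1 = ((-3 - 10 + 3) + 5)*1 = (-10 + 5)*1 = -5*1 = -5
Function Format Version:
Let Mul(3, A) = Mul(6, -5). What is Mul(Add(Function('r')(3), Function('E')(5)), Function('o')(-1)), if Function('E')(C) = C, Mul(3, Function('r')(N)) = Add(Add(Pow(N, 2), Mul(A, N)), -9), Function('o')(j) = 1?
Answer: -5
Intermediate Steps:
A = -10 (A = Mul(Rational(1, 3), Mul(6, -5)) = Mul(Rational(1, 3), -30) = -10)
Function('r')(N) = Add(-3, Mul(Rational(-10, 3), N), Mul(Rational(1, 3), Pow(N, 2))) (Function('r')(N) = Mul(Rational(1, 3), Add(Add(Pow(N, 2), Mul(-10, N)), -9)) = Mul(Rational(1, 3), Add(-9, Pow(N, 2), Mul(-10, N))) = Add(-3, Mul(Rational(-10, 3), N), Mul(Rational(1, 3), Pow(N, 2))))
Mul(Add(Function('r')(3), Function('E')(5)), Function('o')(-1)) = Mul(Add(Add(-3, Mul(Rational(-10, 3), 3), Mul(Rational(1, 3), Pow(3, 2))), 5), 1) = Mul(Add(Add(-3, -10, Mul(Rational(1, 3), 9)), 5), 1) = Mul(Add(Add(-3, -10, 3), 5), 1) = Mul(Add(-10, 5), 1) = Mul(-5, 1) = -5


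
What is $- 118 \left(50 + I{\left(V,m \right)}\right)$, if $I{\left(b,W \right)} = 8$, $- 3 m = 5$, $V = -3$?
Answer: $-6844$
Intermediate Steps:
$m = - \frac{5}{3}$ ($m = \left(- \frac{1}{3}\right) 5 = - \frac{5}{3} \approx -1.6667$)
$- 118 \left(50 + I{\left(V,m \right)}\right) = - 118 \left(50 + 8\right) = \left(-118\right) 58 = -6844$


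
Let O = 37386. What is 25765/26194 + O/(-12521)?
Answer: -656685319/327975074 ≈ -2.0022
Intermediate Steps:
25765/26194 + O/(-12521) = 25765/26194 + 37386/(-12521) = 25765*(1/26194) + 37386*(-1/12521) = 25765/26194 - 37386/12521 = -656685319/327975074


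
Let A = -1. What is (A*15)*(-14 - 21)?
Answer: 525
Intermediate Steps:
(A*15)*(-14 - 21) = (-1*15)*(-14 - 21) = -15*(-35) = 525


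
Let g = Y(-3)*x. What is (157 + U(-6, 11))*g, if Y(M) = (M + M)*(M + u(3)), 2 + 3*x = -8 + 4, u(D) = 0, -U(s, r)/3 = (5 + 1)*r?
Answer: 1476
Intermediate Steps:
U(s, r) = -18*r (U(s, r) = -3*(5 + 1)*r = -18*r)
x = -2 (x = -2/3 + (-8 + 4)/3 = -2/3 + (1/3)*(-4) = -2/3 - 4/3 = -2)
Y(M) = 2*M**2 (Y(M) = (M + M)*(M + 0) = (2*M)*M = 2*M**2)
g = -36 (g = (2*(-3)**2)*(-2) = (2*9)*(-2) = 18*(-2) = -36)
(157 + U(-6, 11))*g = (157 - 18*11)*(-36) = (157 - 198)*(-36) = -41*(-36) = 1476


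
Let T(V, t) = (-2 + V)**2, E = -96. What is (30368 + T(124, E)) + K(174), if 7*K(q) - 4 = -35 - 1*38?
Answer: 316695/7 ≈ 45242.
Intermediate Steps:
K(q) = -69/7 (K(q) = 4/7 + (-35 - 1*38)/7 = 4/7 + (-35 - 38)/7 = 4/7 + (1/7)*(-73) = 4/7 - 73/7 = -69/7)
(30368 + T(124, E)) + K(174) = (30368 + (-2 + 124)**2) - 69/7 = (30368 + 122**2) - 69/7 = (30368 + 14884) - 69/7 = 45252 - 69/7 = 316695/7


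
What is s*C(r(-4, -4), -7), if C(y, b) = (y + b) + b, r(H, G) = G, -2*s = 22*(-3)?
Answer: -594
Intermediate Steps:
s = 33 (s = -11*(-3) = -½*(-66) = 33)
C(y, b) = y + 2*b (C(y, b) = (b + y) + b = y + 2*b)
s*C(r(-4, -4), -7) = 33*(-4 + 2*(-7)) = 33*(-4 - 14) = 33*(-18) = -594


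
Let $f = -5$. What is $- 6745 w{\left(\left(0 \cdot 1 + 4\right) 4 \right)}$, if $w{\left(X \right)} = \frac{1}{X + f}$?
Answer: $- \frac{6745}{11} \approx -613.18$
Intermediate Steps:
$w{\left(X \right)} = \frac{1}{-5 + X}$ ($w{\left(X \right)} = \frac{1}{X - 5} = \frac{1}{-5 + X}$)
$- 6745 w{\left(\left(0 \cdot 1 + 4\right) 4 \right)} = - \frac{6745}{-5 + \left(0 \cdot 1 + 4\right) 4} = - \frac{6745}{-5 + \left(0 + 4\right) 4} = - \frac{6745}{-5 + 4 \cdot 4} = - \frac{6745}{-5 + 16} = - \frac{6745}{11}$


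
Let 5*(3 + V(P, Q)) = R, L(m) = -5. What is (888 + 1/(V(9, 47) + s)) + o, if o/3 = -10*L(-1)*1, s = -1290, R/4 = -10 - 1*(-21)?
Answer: 6664993/6421 ≈ 1038.0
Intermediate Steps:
R = 44 (R = 4*(-10 - 1*(-21)) = 4*(-10 + 21) = 4*11 = 44)
V(P, Q) = 29/5 (V(P, Q) = -3 + (⅕)*44 = -3 + 44/5 = 29/5)
o = 150 (o = 3*(-10*(-5)*1) = 3*(50*1) = 3*50 = 150)
(888 + 1/(V(9, 47) + s)) + o = (888 + 1/(29/5 - 1290)) + 150 = (888 + 1/(-6421/5)) + 150 = (888 - 5/6421) + 150 = 5701843/6421 + 150 = 6664993/6421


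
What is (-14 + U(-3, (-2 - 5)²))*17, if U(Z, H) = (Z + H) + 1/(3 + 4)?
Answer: 3825/7 ≈ 546.43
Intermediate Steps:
U(Z, H) = ⅐ + H + Z (U(Z, H) = (H + Z) + 1/7 = (H + Z) + ⅐ = ⅐ + H + Z)
(-14 + U(-3, (-2 - 5)²))*17 = (-14 + (⅐ + (-2 - 5)² - 3))*17 = (-14 + (⅐ + (-7)² - 3))*17 = (-14 + (⅐ + 49 - 3))*17 = (-14 + 323/7)*17 = (225/7)*17 = 3825/7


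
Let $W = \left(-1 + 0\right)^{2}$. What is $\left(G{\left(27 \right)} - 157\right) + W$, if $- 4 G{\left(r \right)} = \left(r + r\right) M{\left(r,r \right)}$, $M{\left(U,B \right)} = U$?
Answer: $- \frac{1041}{2} \approx -520.5$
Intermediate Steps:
$W = 1$ ($W = \left(-1\right)^{2} = 1$)
$G{\left(r \right)} = - \frac{r^{2}}{2}$ ($G{\left(r \right)} = - \frac{\left(r + r\right) r}{4} = - \frac{2 r r}{4} = - \frac{2 r^{2}}{4} = - \frac{r^{2}}{2}$)
$\left(G{\left(27 \right)} - 157\right) + W = \left(- \frac{27^{2}}{2} - 157\right) + 1 = \left(\left(- \frac{1}{2}\right) 729 - 157\right) + 1 = \left(- \frac{729}{2} - 157\right) + 1 = - \frac{1043}{2} + 1 = - \frac{1041}{2}$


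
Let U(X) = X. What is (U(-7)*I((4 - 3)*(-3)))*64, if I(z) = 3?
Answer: -1344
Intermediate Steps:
(U(-7)*I((4 - 3)*(-3)))*64 = -7*3*64 = -21*64 = -1344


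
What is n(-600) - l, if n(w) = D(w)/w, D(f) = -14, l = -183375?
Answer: 55012507/300 ≈ 1.8338e+5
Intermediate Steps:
n(w) = -14/w
n(-600) - l = -14/(-600) - 1*(-183375) = -14*(-1/600) + 183375 = 7/300 + 183375 = 55012507/300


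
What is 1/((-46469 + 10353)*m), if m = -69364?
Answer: 1/2505150224 ≈ 3.9918e-10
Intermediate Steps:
1/((-46469 + 10353)*m) = 1/((-46469 + 10353)*(-69364)) = -1/69364/(-36116) = -1/36116*(-1/69364) = 1/2505150224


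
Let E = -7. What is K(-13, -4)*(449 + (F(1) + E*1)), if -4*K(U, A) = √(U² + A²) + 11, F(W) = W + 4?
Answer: -4917/4 - 447*√185/4 ≈ -2749.2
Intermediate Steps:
F(W) = 4 + W
K(U, A) = -11/4 - √(A² + U²)/4 (K(U, A) = -(√(U² + A²) + 11)/4 = -(√(A² + U²) + 11)/4 = -(11 + √(A² + U²))/4 = -11/4 - √(A² + U²)/4)
K(-13, -4)*(449 + (F(1) + E*1)) = (-11/4 - √((-4)² + (-13)²)/4)*(449 + ((4 + 1) - 7*1)) = (-11/4 - √(16 + 169)/4)*(449 + (5 - 7)) = (-11/4 - √185/4)*(449 - 2) = (-11/4 - √185/4)*447 = -4917/4 - 447*√185/4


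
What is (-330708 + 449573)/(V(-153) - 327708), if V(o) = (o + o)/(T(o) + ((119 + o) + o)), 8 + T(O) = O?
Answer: -6894170/19007013 ≈ -0.36272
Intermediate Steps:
T(O) = -8 + O
V(o) = 2*o/(111 + 3*o) (V(o) = (o + o)/((-8 + o) + ((119 + o) + o)) = (2*o)/((-8 + o) + (119 + 2*o)) = (2*o)/(111 + 3*o) = 2*o/(111 + 3*o))
(-330708 + 449573)/(V(-153) - 327708) = (-330708 + 449573)/((⅔)*(-153)/(37 - 153) - 327708) = 118865/((⅔)*(-153)/(-116) - 327708) = 118865/((⅔)*(-153)*(-1/116) - 327708) = 118865/(51/58 - 327708) = 118865/(-19007013/58) = 118865*(-58/19007013) = -6894170/19007013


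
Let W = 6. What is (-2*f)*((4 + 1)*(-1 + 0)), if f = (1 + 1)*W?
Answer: 120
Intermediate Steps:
f = 12 (f = (1 + 1)*6 = 2*6 = 12)
(-2*f)*((4 + 1)*(-1 + 0)) = (-2*12)*((4 + 1)*(-1 + 0)) = -120*(-1) = -24*(-5) = 120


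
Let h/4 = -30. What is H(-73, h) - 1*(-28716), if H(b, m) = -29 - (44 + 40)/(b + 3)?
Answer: 143441/5 ≈ 28688.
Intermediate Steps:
h = -120 (h = 4*(-30) = -120)
H(b, m) = -29 - 84/(3 + b)
H(-73, h) - 1*(-28716) = (-171 - 29*(-73))/(3 - 73) - 1*(-28716) = (-171 + 2117)/(-70) + 28716 = -1/70*1946 + 28716 = -139/5 + 28716 = 143441/5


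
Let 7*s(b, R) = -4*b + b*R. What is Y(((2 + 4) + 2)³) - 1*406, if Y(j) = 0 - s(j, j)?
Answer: -262938/7 ≈ -37563.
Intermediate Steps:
s(b, R) = -4*b/7 + R*b/7 (s(b, R) = (-4*b + b*R)/7 = (-4*b + R*b)/7 = -4*b/7 + R*b/7)
Y(j) = -j*(-4 + j)/7 (Y(j) = 0 - j*(-4 + j)/7 = -j*(-4 + j)/7)
Y(((2 + 4) + 2)³) - 1*406 = ((2 + 4) + 2)³*(4 - ((2 + 4) + 2)³)/7 - 1*406 = (6 + 2)³*(4 - (6 + 2)³)/7 - 406 = (⅐)*8³*(4 - 1*8³) - 406 = (⅐)*512*(4 - 1*512) - 406 = (⅐)*512*(4 - 512) - 406 = (⅐)*512*(-508) - 406 = -260096/7 - 406 = -262938/7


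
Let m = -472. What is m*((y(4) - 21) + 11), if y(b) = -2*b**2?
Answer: 19824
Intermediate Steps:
m*((y(4) - 21) + 11) = -472*((-2*4**2 - 21) + 11) = -472*((-2*16 - 21) + 11) = -472*((-32 - 21) + 11) = -472*(-53 + 11) = -472*(-42) = 19824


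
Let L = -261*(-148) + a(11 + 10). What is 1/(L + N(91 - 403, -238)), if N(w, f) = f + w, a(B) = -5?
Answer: 1/38073 ≈ 2.6265e-5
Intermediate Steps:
L = 38623 (L = -261*(-148) - 5 = 38628 - 5 = 38623)
1/(L + N(91 - 403, -238)) = 1/(38623 + (-238 + (91 - 403))) = 1/(38623 + (-238 - 312)) = 1/(38623 - 550) = 1/38073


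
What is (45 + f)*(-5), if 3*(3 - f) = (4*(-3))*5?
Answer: -340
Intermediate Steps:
f = 23 (f = 3 - 4*(-3)*5/3 = 3 - (-4)*5 = 3 - ⅓*(-60) = 3 + 20 = 23)
(45 + f)*(-5) = (45 + 23)*(-5) = 68*(-5) = -340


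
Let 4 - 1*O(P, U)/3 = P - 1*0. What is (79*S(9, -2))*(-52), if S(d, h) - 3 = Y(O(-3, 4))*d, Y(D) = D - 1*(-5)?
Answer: -973596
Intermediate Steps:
O(P, U) = 12 - 3*P (O(P, U) = 12 - 3*(P - 1*0) = 12 - 3*(P + 0) = 12 - 3*P)
Y(D) = 5 + D (Y(D) = D + 5 = 5 + D)
S(d, h) = 3 + 26*d (S(d, h) = 3 + (5 + (12 - 3*(-3)))*d = 3 + (5 + (12 + 9))*d = 3 + (5 + 21)*d = 3 + 26*d)
(79*S(9, -2))*(-52) = (79*(3 + 26*9))*(-52) = (79*(3 + 234))*(-52) = (79*237)*(-52) = 18723*(-52) = -973596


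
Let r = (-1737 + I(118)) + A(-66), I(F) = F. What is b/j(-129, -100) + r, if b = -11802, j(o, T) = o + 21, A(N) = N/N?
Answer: -27157/18 ≈ -1508.7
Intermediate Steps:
A(N) = 1
j(o, T) = 21 + o
r = -1618 (r = (-1737 + 118) + 1 = -1619 + 1 = -1618)
b/j(-129, -100) + r = -11802/(21 - 129) - 1618 = -11802/(-108) - 1618 = -11802*(-1/108) - 1618 = 1967/18 - 1618 = -27157/18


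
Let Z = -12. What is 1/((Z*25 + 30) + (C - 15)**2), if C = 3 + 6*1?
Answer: -1/234 ≈ -0.0042735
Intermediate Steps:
C = 9 (C = 3 + 6 = 9)
1/((Z*25 + 30) + (C - 15)**2) = 1/((-12*25 + 30) + (9 - 15)**2) = 1/((-300 + 30) + (-6)**2) = 1/(-270 + 36) = 1/(-234) = -1/234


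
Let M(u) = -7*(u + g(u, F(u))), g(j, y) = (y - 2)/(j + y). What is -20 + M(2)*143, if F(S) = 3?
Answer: -11111/5 ≈ -2222.2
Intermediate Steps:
g(j, y) = (-2 + y)/(j + y)
M(u) = -7*u - 7/(3 + u) (M(u) = -7*(u + (-2 + 3)/(u + 3)) = -7*(u + 1/(3 + u)) = -7*u - 7/(3 + u))
-20 + M(2)*143 = -20 + (7*(-1 - 1*2*(3 + 2))/(3 + 2))*143 = -20 + (7*(-1 - 1*2*5)/5)*143 = -20 + (7*(⅕)*(-1 - 10))*143 = -20 + (7*(⅕)*(-11))*143 = -20 - 77/5*143 = -20 - 11011/5 = -11111/5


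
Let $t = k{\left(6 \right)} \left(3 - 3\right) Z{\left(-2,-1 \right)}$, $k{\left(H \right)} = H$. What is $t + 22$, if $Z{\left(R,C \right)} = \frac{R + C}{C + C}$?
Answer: $22$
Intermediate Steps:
$Z{\left(R,C \right)} = \frac{C + R}{2 C}$
$t = 0$ ($t = 6 \left(3 - 3\right) \frac{-1 - 2}{2 \left(-1\right)} = 6 \cdot 0 \cdot \frac{1}{2} \left(-1\right) \left(-3\right) = 0 \cdot \frac{3}{2} = 0$)
$t + 22 = 0 + 22 = 22$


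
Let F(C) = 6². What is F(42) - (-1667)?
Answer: 1703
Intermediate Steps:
F(C) = 36
F(42) - (-1667) = 36 - (-1667) = 36 - 1*(-1667) = 36 + 1667 = 1703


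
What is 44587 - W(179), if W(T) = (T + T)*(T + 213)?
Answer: -95749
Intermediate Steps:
W(T) = 2*T*(213 + T) (W(T) = (2*T)*(213 + T) = 2*T*(213 + T))
44587 - W(179) = 44587 - 2*179*(213 + 179) = 44587 - 2*179*392 = 44587 - 1*140336 = 44587 - 140336 = -95749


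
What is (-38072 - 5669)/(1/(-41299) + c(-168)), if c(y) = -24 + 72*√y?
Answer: 105324774488879/87436257921473 + 631948009359312*I*√42/87436257921473 ≈ 1.2046 + 46.84*I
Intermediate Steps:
(-38072 - 5669)/(1/(-41299) + c(-168)) = (-38072 - 5669)/(1/(-41299) + (-24 + 72*√(-168))) = -43741/(-1/41299 + (-24 + 72*(2*I*√42))) = -43741/(-1/41299 + (-24 + 144*I*√42)) = -43741/(-991177/41299 + 144*I*√42)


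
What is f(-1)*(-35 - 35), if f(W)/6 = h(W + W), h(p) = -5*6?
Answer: 12600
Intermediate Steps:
h(p) = -30
f(W) = -180 (f(W) = 6*(-30) = -180)
f(-1)*(-35 - 35) = -180*(-35 - 35) = -180*(-70) = 12600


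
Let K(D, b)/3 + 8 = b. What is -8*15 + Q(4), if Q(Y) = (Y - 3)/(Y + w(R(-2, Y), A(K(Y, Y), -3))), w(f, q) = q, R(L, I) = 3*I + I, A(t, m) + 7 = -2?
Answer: -601/5 ≈ -120.20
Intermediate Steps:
K(D, b) = -24 + 3*b
A(t, m) = -9 (A(t, m) = -7 - 2 = -9)
R(L, I) = 4*I
Q(Y) = (-3 + Y)/(-9 + Y) (Q(Y) = (Y - 3)/(Y - 9) = (-3 + Y)/(-9 + Y))
-8*15 + Q(4) = -8*15 + (-3 + 4)/(-9 + 4) = -120 + 1/(-5) = -120 - ⅕*1 = -120 - ⅕ = -601/5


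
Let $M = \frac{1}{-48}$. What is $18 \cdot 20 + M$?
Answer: $\frac{17279}{48} \approx 359.98$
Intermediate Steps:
$M = - \frac{1}{48} \approx -0.020833$
$18 \cdot 20 + M = 18 \cdot 20 - \frac{1}{48} = 360 - \frac{1}{48} = \frac{17279}{48}$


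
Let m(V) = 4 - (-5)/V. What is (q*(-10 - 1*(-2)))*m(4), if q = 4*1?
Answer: -168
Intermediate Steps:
m(V) = 4 + 5/V
q = 4
(q*(-10 - 1*(-2)))*m(4) = (4*(-10 - 1*(-2)))*(4 + 5/4) = (4*(-10 + 2))*(4 + 5*(¼)) = (4*(-8))*(4 + 5/4) = -32*21/4 = -168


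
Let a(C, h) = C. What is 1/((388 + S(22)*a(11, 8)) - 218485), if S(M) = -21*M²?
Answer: -1/329901 ≈ -3.0312e-6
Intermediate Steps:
1/((388 + S(22)*a(11, 8)) - 218485) = 1/((388 - 21*22²*11) - 218485) = 1/((388 - 21*484*11) - 218485) = 1/((388 - 10164*11) - 218485) = 1/((388 - 111804) - 218485) = 1/(-111416 - 218485) = 1/(-329901) = -1/329901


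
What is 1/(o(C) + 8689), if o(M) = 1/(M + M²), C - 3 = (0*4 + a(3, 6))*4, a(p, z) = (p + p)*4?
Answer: 9900/86021101 ≈ 0.00011509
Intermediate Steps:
a(p, z) = 8*p (a(p, z) = (2*p)*4 = 8*p)
C = 99 (C = 3 + (0*4 + 8*3)*4 = 3 + (0 + 24)*4 = 3 + 24*4 = 3 + 96 = 99)
1/(o(C) + 8689) = 1/(1/(99*(1 + 99)) + 8689) = 1/((1/99)/100 + 8689) = 1/((1/99)*(1/100) + 8689) = 1/(1/9900 + 8689) = 1/(86021101/9900) = 9900/86021101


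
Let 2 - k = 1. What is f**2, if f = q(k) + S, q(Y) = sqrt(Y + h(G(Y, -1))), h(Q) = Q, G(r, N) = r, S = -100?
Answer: (100 - sqrt(2))**2 ≈ 9719.2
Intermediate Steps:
k = 1 (k = 2 - 1*1 = 2 - 1 = 1)
q(Y) = sqrt(2)*sqrt(Y) (q(Y) = sqrt(Y + Y) = sqrt(2*Y) = sqrt(2)*sqrt(Y))
f = -100 + sqrt(2) (f = sqrt(2)*sqrt(1) - 100 = sqrt(2)*1 - 100 = sqrt(2) - 100 = -100 + sqrt(2) ≈ -98.586)
f**2 = (-100 + sqrt(2))**2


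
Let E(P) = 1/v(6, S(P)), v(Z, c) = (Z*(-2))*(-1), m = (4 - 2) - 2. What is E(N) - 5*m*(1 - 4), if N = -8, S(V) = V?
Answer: 1/12 ≈ 0.083333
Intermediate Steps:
m = 0 (m = 2 - 2 = 0)
v(Z, c) = 2*Z (v(Z, c) = -2*Z*(-1) = 2*Z)
E(P) = 1/12 (E(P) = 1/(2*6) = 1/12)
E(N) - 5*m*(1 - 4) = 1/12 - 0*(1 - 4) = 1/12 - 0*(-3) = 1/12 - 5*0 = 1/12 + 0 = 1/12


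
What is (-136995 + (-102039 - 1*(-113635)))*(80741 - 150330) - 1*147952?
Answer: 8726243059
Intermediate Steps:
(-136995 + (-102039 - 1*(-113635)))*(80741 - 150330) - 1*147952 = (-136995 + (-102039 + 113635))*(-69589) - 147952 = (-136995 + 11596)*(-69589) - 147952 = -125399*(-69589) - 147952 = 8726391011 - 147952 = 8726243059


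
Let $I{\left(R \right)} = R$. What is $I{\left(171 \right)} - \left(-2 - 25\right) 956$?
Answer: $25983$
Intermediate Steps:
$I{\left(171 \right)} - \left(-2 - 25\right) 956 = 171 - \left(-2 - 25\right) 956 = 171 - \left(-27\right) 956 = 171 - -25812 = 171 + 25812 = 25983$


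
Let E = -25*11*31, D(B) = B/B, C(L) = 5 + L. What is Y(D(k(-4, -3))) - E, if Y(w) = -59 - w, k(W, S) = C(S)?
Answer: 8465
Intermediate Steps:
k(W, S) = 5 + S
D(B) = 1
E = -8525 (E = -275*31 = -8525)
Y(D(k(-4, -3))) - E = (-59 - 1*1) - 1*(-8525) = (-59 - 1) + 8525 = -60 + 8525 = 8465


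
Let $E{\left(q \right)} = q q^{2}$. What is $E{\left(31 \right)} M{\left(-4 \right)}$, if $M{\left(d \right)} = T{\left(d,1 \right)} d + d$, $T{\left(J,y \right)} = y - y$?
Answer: $-119164$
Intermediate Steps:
$T{\left(J,y \right)} = 0$
$E{\left(q \right)} = q^{3}$
$M{\left(d \right)} = d$ ($M{\left(d \right)} = 0 d + d = 0 + d = d$)
$E{\left(31 \right)} M{\left(-4 \right)} = 31^{3} \left(-4\right) = 29791 \left(-4\right) = -119164$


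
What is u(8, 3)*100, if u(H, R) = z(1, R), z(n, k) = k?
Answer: 300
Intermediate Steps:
u(H, R) = R
u(8, 3)*100 = 3*100 = 300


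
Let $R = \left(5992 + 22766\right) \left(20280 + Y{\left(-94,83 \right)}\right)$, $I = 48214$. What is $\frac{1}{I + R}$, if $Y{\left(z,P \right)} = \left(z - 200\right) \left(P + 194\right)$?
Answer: $- \frac{1}{1758733550} \approx -5.6859 \cdot 10^{-10}$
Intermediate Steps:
$Y{\left(z,P \right)} = \left(-200 + z\right) \left(194 + P\right)$
$R = -1758781764$ ($R = \left(5992 + 22766\right) \left(20280 + \left(-38800 - 16600 + 194 \left(-94\right) + 83 \left(-94\right)\right)\right) = 28758 \left(20280 - 81438\right) = 28758 \left(-61158\right) = -1758781764$)
$\frac{1}{I + R} = \frac{1}{48214 - 1758781764} = \frac{1}{-1758733550} = - \frac{1}{1758733550}$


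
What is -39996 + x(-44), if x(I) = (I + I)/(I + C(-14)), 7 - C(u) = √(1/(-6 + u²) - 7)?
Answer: 44*(-909*√252510 + 6389890*I)/(√252510 - 7030*I) ≈ -39994.0 - 0.16914*I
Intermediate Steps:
C(u) = 7 - √(-7 + 1/(-6 + u²)) (C(u) = 7 - √(1/(-6 + u²) - 7) = 7 - √(-7 + 1/(-6 + u²)))
x(I) = 2*I/(7 + I - I*√252510/190) (x(I) = (I + I)/(I + (7 - √(-(-43 + 7*(-14)²)/(-6 + (-14)²)))) = (2*I)/(I + (7 - √(-(-43 + 7*196)/(-6 + 196)))) = (2*I)/(I + (7 - √(-1*(-43 + 1372)/190))) = (2*I)/(I + (7 - √(-1*1/190*1329))) = (2*I)/(I + (7 - √(-1329/190))) = (2*I)/(I + (7 - I*√252510/190)) = (2*I)/(7 + I - I*√252510/190) = 2*I/(7 + I - I*√252510/190))
-39996 + x(-44) = -39996 + 380*(-44)/(1330 + 190*(-44) - I*√252510) = -39996 + 380*(-44)/(1330 - 8360 - I*√252510) = -39996 + 380*(-44)/(-7030 - I*√252510) = -39996 - 16720/(-7030 - I*√252510)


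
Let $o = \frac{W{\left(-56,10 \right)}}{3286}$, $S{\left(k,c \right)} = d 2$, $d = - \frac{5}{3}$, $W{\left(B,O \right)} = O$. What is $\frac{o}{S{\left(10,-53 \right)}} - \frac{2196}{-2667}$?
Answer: $\frac{2402685}{2921254} \approx 0.82248$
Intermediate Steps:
$d = - \frac{5}{3}$ ($d = \left(-5\right) \frac{1}{3} = - \frac{5}{3} \approx -1.6667$)
$S{\left(k,c \right)} = - \frac{10}{3}$ ($S{\left(k,c \right)} = \left(- \frac{5}{3}\right) 2 = - \frac{10}{3}$)
$o = \frac{5}{1643}$ ($o = \frac{10}{3286} = 10 \cdot \frac{1}{3286} = \frac{5}{1643} \approx 0.0030432$)
$\frac{o}{S{\left(10,-53 \right)}} - \frac{2196}{-2667} = \frac{5}{1643 \left(- \frac{10}{3}\right)} - \frac{2196}{-2667} = \frac{5}{1643} \left(- \frac{3}{10}\right) - - \frac{732}{889} = - \frac{3}{3286} + \frac{732}{889} = \frac{2402685}{2921254}$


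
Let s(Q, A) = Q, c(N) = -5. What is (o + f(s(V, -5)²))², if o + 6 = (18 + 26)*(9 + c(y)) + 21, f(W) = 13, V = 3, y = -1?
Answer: 41616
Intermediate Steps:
o = 191 (o = -6 + ((18 + 26)*(9 - 5) + 21) = -6 + (44*4 + 21) = -6 + (176 + 21) = -6 + 197 = 191)
(o + f(s(V, -5)²))² = (191 + 13)² = 204² = 41616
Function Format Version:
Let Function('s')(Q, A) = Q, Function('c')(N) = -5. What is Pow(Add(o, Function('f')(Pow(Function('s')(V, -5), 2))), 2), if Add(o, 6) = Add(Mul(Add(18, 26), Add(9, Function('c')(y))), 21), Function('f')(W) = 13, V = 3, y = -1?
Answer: 41616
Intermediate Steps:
o = 191 (o = Add(-6, Add(Mul(Add(18, 26), Add(9, -5)), 21)) = Add(-6, Add(Mul(44, 4), 21)) = Add(-6, Add(176, 21)) = Add(-6, 197) = 191)
Pow(Add(o, Function('f')(Pow(Function('s')(V, -5), 2))), 2) = Pow(Add(191, 13), 2) = Pow(204, 2) = 41616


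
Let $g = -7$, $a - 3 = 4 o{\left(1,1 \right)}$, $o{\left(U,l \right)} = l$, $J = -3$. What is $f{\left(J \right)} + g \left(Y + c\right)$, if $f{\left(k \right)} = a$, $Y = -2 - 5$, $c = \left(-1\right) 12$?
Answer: $140$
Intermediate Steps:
$c = -12$
$a = 7$ ($a = 3 + 4 \cdot 1 = 3 + 4 = 7$)
$Y = -7$ ($Y = -2 - 5 = -7$)
$f{\left(k \right)} = 7$
$f{\left(J \right)} + g \left(Y + c\right) = 7 - 7 \left(-7 - 12\right) = 7 - -133 = 7 + 133 = 140$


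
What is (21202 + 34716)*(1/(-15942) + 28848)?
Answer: 12858199132585/7971 ≈ 1.6131e+9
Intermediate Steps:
(21202 + 34716)*(1/(-15942) + 28848) = 55918*(-1/15942 + 28848) = 55918*(459894815/15942) = 12858199132585/7971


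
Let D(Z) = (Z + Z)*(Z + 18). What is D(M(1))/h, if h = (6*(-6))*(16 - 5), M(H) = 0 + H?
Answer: -19/198 ≈ -0.095960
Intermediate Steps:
M(H) = H
D(Z) = 2*Z*(18 + Z) (D(Z) = (2*Z)*(18 + Z) = 2*Z*(18 + Z))
h = -396 (h = -36*11 = -396)
D(M(1))/h = (2*1*(18 + 1))/(-396) = (2*1*19)*(-1/396) = 38*(-1/396) = -19/198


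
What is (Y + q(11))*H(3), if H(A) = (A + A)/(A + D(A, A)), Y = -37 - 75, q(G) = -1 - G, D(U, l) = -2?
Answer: -744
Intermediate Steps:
Y = -112
H(A) = 2*A/(-2 + A) (H(A) = (A + A)/(A - 2) = (2*A)/(-2 + A) = 2*A/(-2 + A))
(Y + q(11))*H(3) = (-112 + (-1 - 1*11))*(2*3/(-2 + 3)) = (-112 + (-1 - 11))*(2*3/1) = (-112 - 12)*(2*3*1) = -124*6 = -744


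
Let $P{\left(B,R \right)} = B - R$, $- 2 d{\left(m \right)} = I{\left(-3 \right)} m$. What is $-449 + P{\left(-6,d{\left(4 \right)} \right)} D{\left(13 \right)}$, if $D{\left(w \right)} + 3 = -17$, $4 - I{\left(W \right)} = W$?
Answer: $-609$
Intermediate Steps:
$I{\left(W \right)} = 4 - W$
$d{\left(m \right)} = - \frac{7 m}{2}$ ($d{\left(m \right)} = - \frac{\left(4 - -3\right) m}{2} = - \frac{\left(4 + 3\right) m}{2} = - \frac{7 m}{2}$)
$D{\left(w \right)} = -20$ ($D{\left(w \right)} = -3 - 17 = -20$)
$-449 + P{\left(-6,d{\left(4 \right)} \right)} D{\left(13 \right)} = -449 + \left(-6 - \left(- \frac{7}{2}\right) 4\right) \left(-20\right) = -449 + \left(-6 - -14\right) \left(-20\right) = -449 + \left(-6 + 14\right) \left(-20\right) = -449 + 8 \left(-20\right) = -449 - 160 = -609$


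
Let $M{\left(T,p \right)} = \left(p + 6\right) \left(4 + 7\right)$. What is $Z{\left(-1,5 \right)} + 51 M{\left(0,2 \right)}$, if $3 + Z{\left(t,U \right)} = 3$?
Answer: $4488$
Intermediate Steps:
$Z{\left(t,U \right)} = 0$ ($Z{\left(t,U \right)} = -3 + 3 = 0$)
$M{\left(T,p \right)} = 66 + 11 p$ ($M{\left(T,p \right)} = \left(6 + p\right) 11 = 66 + 11 p$)
$Z{\left(-1,5 \right)} + 51 M{\left(0,2 \right)} = 0 + 51 \left(66 + 11 \cdot 2\right) = 0 + 51 \left(66 + 22\right) = 0 + 51 \cdot 88 = 0 + 4488 = 4488$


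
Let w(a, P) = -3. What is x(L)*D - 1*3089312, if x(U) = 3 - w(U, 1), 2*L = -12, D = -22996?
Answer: -3227288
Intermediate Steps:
L = -6 (L = (1/2)*(-12) = -6)
x(U) = 6 (x(U) = 3 - 1*(-3) = 3 + 3 = 6)
x(L)*D - 1*3089312 = 6*(-22996) - 1*3089312 = -137976 - 3089312 = -3227288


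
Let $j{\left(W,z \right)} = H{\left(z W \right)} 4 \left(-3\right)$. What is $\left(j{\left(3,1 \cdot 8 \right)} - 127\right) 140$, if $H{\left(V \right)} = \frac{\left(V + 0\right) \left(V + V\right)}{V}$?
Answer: $-98420$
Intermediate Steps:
$H{\left(V \right)} = 2 V$ ($H{\left(V \right)} = \frac{V 2 V}{V} = \frac{2 V^{2}}{V} = 2 V$)
$j{\left(W,z \right)} = - 24 W z$ ($j{\left(W,z \right)} = 2 z W 4 \left(-3\right) = 2 W z 4 \left(-3\right) = 8 W z \left(-3\right) = - 24 W z$)
$\left(j{\left(3,1 \cdot 8 \right)} - 127\right) 140 = \left(\left(-24\right) 3 \cdot 1 \cdot 8 - 127\right) 140 = \left(\left(-24\right) 3 \cdot 8 - 127\right) 140 = \left(-576 - 127\right) 140 = \left(-703\right) 140 = -98420$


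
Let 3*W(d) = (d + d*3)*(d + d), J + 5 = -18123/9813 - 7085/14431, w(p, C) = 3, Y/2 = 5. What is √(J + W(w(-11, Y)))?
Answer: 3*√4125190063807657/47203801 ≈ 4.0819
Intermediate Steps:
Y = 10 (Y = 2*5 = 10)
J = -346371711/47203801 (J = -5 + (-18123/9813 - 7085/14431) = -5 + (-18123*1/9813 - 7085*1/14431) = -5 + (-6041/3271 - 7085/14431) = -5 - 110352706/47203801 = -346371711/47203801 ≈ -7.3378)
W(d) = 8*d²/3 (W(d) = ((d + d*3)*(d + d))/3 = ((d + 3*d)*(2*d))/3 = ((4*d)*(2*d))/3 = (8*d²)/3 = 8*d²/3)
√(J + W(w(-11, Y))) = √(-346371711/47203801 + (8/3)*3²) = √(-346371711/47203801 + (8/3)*9) = √(-346371711/47203801 + 24) = √(786519513/47203801) = 3*√4125190063807657/47203801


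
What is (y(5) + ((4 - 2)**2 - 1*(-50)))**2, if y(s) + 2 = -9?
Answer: 1849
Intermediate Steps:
y(s) = -11 (y(s) = -2 - 9 = -11)
(y(5) + ((4 - 2)**2 - 1*(-50)))**2 = (-11 + ((4 - 2)**2 - 1*(-50)))**2 = (-11 + (2**2 + 50))**2 = (-11 + (4 + 50))**2 = (-11 + 54)**2 = 43**2 = 1849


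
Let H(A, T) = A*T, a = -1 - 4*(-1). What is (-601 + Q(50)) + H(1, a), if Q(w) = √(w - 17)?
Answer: -598 + √33 ≈ -592.26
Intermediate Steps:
Q(w) = √(-17 + w)
a = 3 (a = -1 + 4 = 3)
(-601 + Q(50)) + H(1, a) = (-601 + √(-17 + 50)) + 1*3 = (-601 + √33) + 3 = -598 + √33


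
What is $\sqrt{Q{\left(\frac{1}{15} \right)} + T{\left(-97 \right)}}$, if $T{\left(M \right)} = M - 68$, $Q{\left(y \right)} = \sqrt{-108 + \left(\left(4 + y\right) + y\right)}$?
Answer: $\frac{\sqrt{-37125 + 15 i \sqrt{23370}}}{15} \approx 0.39651 + 12.851 i$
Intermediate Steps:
$Q{\left(y \right)} = \sqrt{-104 + 2 y}$ ($Q{\left(y \right)} = \sqrt{-108 + \left(4 + 2 y\right)} = \sqrt{-104 + 2 y}$)
$T{\left(M \right)} = -68 + M$ ($T{\left(M \right)} = M - 68 = -68 + M$)
$\sqrt{Q{\left(\frac{1}{15} \right)} + T{\left(-97 \right)}} = \sqrt{\sqrt{-104 + \frac{2}{15}} - 165} = \sqrt{\sqrt{- \frac{1558}{15}} - 165} = \sqrt{\frac{i \sqrt{23370}}{15} - 165} = \sqrt{-165 + \frac{i \sqrt{23370}}{15}}$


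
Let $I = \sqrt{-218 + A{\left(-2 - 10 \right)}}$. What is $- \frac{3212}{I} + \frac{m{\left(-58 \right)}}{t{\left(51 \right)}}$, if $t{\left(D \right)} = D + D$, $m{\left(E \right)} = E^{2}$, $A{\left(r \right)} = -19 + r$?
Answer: $\frac{1682}{51} + \frac{3212 i \sqrt{249}}{249} \approx 32.98 + 203.55 i$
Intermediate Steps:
$t{\left(D \right)} = 2 D$
$I = i \sqrt{249}$ ($I = \sqrt{-218 - 31} = \sqrt{-249} = i \sqrt{249} \approx 15.78 i$)
$- \frac{3212}{I} + \frac{m{\left(-58 \right)}}{t{\left(51 \right)}} = - \frac{3212}{i \sqrt{249}} + \frac{\left(-58\right)^{2}}{2 \cdot 51} = - 3212 \left(- \frac{i \sqrt{249}}{249}\right) + \frac{3364}{102} = \frac{3212 i \sqrt{249}}{249} + 3364 \cdot \frac{1}{102} = \frac{3212 i \sqrt{249}}{249} + \frac{1682}{51} = \frac{1682}{51} + \frac{3212 i \sqrt{249}}{249}$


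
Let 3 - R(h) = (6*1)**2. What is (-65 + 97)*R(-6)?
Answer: -1056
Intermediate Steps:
R(h) = -33 (R(h) = 3 - (6*1)**2 = 3 - 1*6**2 = 3 - 1*36 = 3 - 36 = -33)
(-65 + 97)*R(-6) = (-65 + 97)*(-33) = 32*(-33) = -1056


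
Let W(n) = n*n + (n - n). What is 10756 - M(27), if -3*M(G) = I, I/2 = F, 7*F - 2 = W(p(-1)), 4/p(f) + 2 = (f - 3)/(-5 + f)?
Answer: 225898/21 ≈ 10757.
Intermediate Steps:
p(f) = 4/(-2 + (-3 + f)/(-5 + f)) (p(f) = 4/(-2 + (f - 3)/(-5 + f)) = 4/(-2 + (-3 + f)/(-5 + f)))
W(n) = n**2 (W(n) = n**2 + 0 = n**2)
F = 11/7 (F = 2/7 + (4*(5 - 1*(-1))/(-7 - 1))**2/7 = 2/7 + (4*(5 + 1)/(-8))**2/7 = 2/7 + (4*(-1/8)*6)**2/7 = 2/7 + (1/7)*(-3)**2 = 2/7 + (1/7)*9 = 2/7 + 9/7 = 11/7 ≈ 1.5714)
I = 22/7 (I = 2*(11/7) = 22/7 ≈ 3.1429)
M(G) = -22/21 (M(G) = -1/3*22/7 = -22/21)
10756 - M(27) = 10756 - 1*(-22/21) = 10756 + 22/21 = 225898/21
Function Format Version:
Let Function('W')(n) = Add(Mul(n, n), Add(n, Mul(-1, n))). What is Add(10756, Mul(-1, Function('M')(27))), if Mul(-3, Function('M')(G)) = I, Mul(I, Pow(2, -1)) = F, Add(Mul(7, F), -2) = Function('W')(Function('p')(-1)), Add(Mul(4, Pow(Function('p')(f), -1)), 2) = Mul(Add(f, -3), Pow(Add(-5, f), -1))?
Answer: Rational(225898, 21) ≈ 10757.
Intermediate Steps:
Function('p')(f) = Mul(4, Pow(Add(-2, Mul(Pow(Add(-5, f), -1), Add(-3, f))), -1)) (Function('p')(f) = Mul(4, Pow(Add(-2, Mul(Add(f, -3), Pow(Add(-5, f), -1))), -1)) = Mul(4, Pow(Add(-2, Mul(Add(-3, f), Pow(Add(-5, f), -1))), -1)) = Mul(4, Pow(Add(-2, Mul(Pow(Add(-5, f), -1), Add(-3, f))), -1)))
Function('W')(n) = Pow(n, 2) (Function('W')(n) = Add(Pow(n, 2), 0) = Pow(n, 2))
F = Rational(11, 7) (F = Add(Rational(2, 7), Mul(Rational(1, 7), Pow(Mul(4, Pow(Add(-7, -1), -1), Add(5, Mul(-1, -1))), 2))) = Add(Rational(2, 7), Mul(Rational(1, 7), Pow(Mul(4, Pow(-8, -1), Add(5, 1)), 2))) = Add(Rational(2, 7), Mul(Rational(1, 7), Pow(Mul(4, Rational(-1, 8), 6), 2))) = Add(Rational(2, 7), Mul(Rational(1, 7), Pow(-3, 2))) = Add(Rational(2, 7), Mul(Rational(1, 7), 9)) = Add(Rational(2, 7), Rational(9, 7)) = Rational(11, 7) ≈ 1.5714)
I = Rational(22, 7) (I = Mul(2, Rational(11, 7)) = Rational(22, 7) ≈ 3.1429)
Function('M')(G) = Rational(-22, 21) (Function('M')(G) = Mul(Rational(-1, 3), Rational(22, 7)) = Rational(-22, 21))
Add(10756, Mul(-1, Function('M')(27))) = Add(10756, Mul(-1, Rational(-22, 21))) = Add(10756, Rational(22, 21)) = Rational(225898, 21)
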